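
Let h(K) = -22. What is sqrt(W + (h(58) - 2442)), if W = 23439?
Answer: 5*sqrt(839) ≈ 144.83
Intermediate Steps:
sqrt(W + (h(58) - 2442)) = sqrt(23439 + (-22 - 2442)) = sqrt(23439 - 2464) = sqrt(20975) = 5*sqrt(839)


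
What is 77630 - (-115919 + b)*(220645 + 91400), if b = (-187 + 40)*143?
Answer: 42731519930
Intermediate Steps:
b = -21021 (b = -147*143 = -21021)
77630 - (-115919 + b)*(220645 + 91400) = 77630 - (-115919 - 21021)*(220645 + 91400) = 77630 - (-136940)*312045 = 77630 - 1*(-42731442300) = 77630 + 42731442300 = 42731519930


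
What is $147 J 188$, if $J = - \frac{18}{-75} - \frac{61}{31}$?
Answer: $- \frac{37004604}{775} \approx -47748.0$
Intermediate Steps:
$J = - \frac{1339}{775}$ ($J = \left(-18\right) \left(- \frac{1}{75}\right) - \frac{61}{31} = \frac{6}{25} - \frac{61}{31} = - \frac{1339}{775} \approx -1.7277$)
$147 J 188 = 147 \left(- \frac{1339}{775}\right) 188 = \left(- \frac{196833}{775}\right) 188 = - \frac{37004604}{775}$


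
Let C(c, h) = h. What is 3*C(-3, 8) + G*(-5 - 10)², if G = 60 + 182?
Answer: 54474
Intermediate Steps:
G = 242
3*C(-3, 8) + G*(-5 - 10)² = 3*8 + 242*(-5 - 10)² = 24 + 242*(-15)² = 24 + 242*225 = 24 + 54450 = 54474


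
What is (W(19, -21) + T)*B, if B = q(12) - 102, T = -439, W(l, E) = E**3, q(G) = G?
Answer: 873000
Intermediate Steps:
B = -90 (B = 12 - 102 = -90)
(W(19, -21) + T)*B = ((-21)**3 - 439)*(-90) = (-9261 - 439)*(-90) = -9700*(-90) = 873000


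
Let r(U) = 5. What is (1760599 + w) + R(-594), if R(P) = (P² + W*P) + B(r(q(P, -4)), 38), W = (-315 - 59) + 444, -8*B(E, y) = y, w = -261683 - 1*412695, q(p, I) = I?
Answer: 5589889/4 ≈ 1.3975e+6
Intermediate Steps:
w = -674378 (w = -261683 - 412695 = -674378)
B(E, y) = -y/8
W = 70 (W = -374 + 444 = 70)
R(P) = -19/4 + P² + 70*P (R(P) = (P² + 70*P) - ⅛*38 = (P² + 70*P) - 19/4 = -19/4 + P² + 70*P)
(1760599 + w) + R(-594) = (1760599 - 674378) + (-19/4 + (-594)² + 70*(-594)) = 1086221 + (-19/4 + 352836 - 41580) = 1086221 + 1245005/4 = 5589889/4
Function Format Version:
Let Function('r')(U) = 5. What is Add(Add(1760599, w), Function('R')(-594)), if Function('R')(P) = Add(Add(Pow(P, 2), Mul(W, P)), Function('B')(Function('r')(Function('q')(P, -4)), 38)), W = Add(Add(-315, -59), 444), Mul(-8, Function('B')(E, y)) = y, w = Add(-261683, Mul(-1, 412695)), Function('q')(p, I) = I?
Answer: Rational(5589889, 4) ≈ 1.3975e+6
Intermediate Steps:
w = -674378 (w = Add(-261683, -412695) = -674378)
Function('B')(E, y) = Mul(Rational(-1, 8), y)
W = 70 (W = Add(-374, 444) = 70)
Function('R')(P) = Add(Rational(-19, 4), Pow(P, 2), Mul(70, P)) (Function('R')(P) = Add(Add(Pow(P, 2), Mul(70, P)), Mul(Rational(-1, 8), 38)) = Add(Add(Pow(P, 2), Mul(70, P)), Rational(-19, 4)) = Add(Rational(-19, 4), Pow(P, 2), Mul(70, P)))
Add(Add(1760599, w), Function('R')(-594)) = Add(Add(1760599, -674378), Add(Rational(-19, 4), Pow(-594, 2), Mul(70, -594))) = Add(1086221, Add(Rational(-19, 4), 352836, -41580)) = Add(1086221, Rational(1245005, 4)) = Rational(5589889, 4)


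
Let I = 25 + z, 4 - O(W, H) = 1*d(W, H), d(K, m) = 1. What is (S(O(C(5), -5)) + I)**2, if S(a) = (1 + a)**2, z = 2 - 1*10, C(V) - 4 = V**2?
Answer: 1089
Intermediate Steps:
C(V) = 4 + V**2
z = -8 (z = 2 - 10 = -8)
O(W, H) = 3 (O(W, H) = 4 - 1 = 3)
I = 17 (I = 25 - 8 = 17)
(S(O(C(5), -5)) + I)**2 = ((1 + 3)**2 + 17)**2 = (4**2 + 17)**2 = (16 + 17)**2 = 33**2 = 1089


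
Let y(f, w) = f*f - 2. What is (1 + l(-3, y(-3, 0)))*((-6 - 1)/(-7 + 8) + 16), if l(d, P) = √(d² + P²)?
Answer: 9 + 9*√58 ≈ 77.542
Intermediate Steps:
y(f, w) = -2 + f² (y(f, w) = f² - 2 = -2 + f²)
l(d, P) = √(P² + d²)
(1 + l(-3, y(-3, 0)))*((-6 - 1)/(-7 + 8) + 16) = (1 + √((-2 + (-3)²)² + (-3)²))*((-6 - 1)/(-7 + 8) + 16) = (1 + √((-2 + 9)² + 9))*(-7/1 + 16) = (1 + √(7² + 9))*(-7*1 + 16) = (1 + √(49 + 9))*(-7 + 16) = (1 + √58)*9 = 9 + 9*√58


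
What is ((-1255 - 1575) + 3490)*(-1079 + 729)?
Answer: -231000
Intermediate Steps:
((-1255 - 1575) + 3490)*(-1079 + 729) = (-2830 + 3490)*(-350) = 660*(-350) = -231000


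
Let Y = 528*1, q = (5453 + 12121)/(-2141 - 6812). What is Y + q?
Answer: 4709610/8953 ≈ 526.04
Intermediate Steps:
q = -17574/8953 (q = 17574/(-8953) = 17574*(-1/8953) = -17574/8953 ≈ -1.9629)
Y = 528
Y + q = 528 - 17574/8953 = 4709610/8953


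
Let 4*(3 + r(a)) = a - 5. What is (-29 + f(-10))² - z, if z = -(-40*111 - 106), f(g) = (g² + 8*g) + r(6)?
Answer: -70527/16 ≈ -4407.9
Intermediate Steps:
r(a) = -17/4 + a/4 (r(a) = -3 + (a - 5)/4 = -3 + (-5 + a)/4 = -3 + (-5/4 + a/4) = -17/4 + a/4)
f(g) = -11/4 + g² + 8*g (f(g) = (g² + 8*g) + (-17/4 + (¼)*6) = (g² + 8*g) + (-17/4 + 3/2) = (g² + 8*g) - 11/4 = -11/4 + g² + 8*g)
z = 4546 (z = -(-4440 - 106) = -1*(-4546) = 4546)
(-29 + f(-10))² - z = (-29 + (-11/4 + (-10)² + 8*(-10)))² - 1*4546 = (-29 + (-11/4 + 100 - 80))² - 4546 = (-29 + 69/4)² - 4546 = (-47/4)² - 4546 = 2209/16 - 4546 = -70527/16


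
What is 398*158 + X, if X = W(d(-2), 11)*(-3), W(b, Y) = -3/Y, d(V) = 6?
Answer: 691733/11 ≈ 62885.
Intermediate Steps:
X = 9/11 (X = -3/11*(-3) = 9/11 ≈ 0.81818)
398*158 + X = 398*158 + 9/11 = 62884 + 9/11 = 691733/11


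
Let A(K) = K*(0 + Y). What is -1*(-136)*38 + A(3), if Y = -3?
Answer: 5159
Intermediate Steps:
A(K) = -3*K (A(K) = K*(0 - 3) = K*(-3) = -3*K)
-1*(-136)*38 + A(3) = -1*(-136)*38 - 3*3 = 136*38 - 9 = 5168 - 9 = 5159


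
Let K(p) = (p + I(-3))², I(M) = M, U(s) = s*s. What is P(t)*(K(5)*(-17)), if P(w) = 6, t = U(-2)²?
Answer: -408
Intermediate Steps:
U(s) = s²
K(p) = (-3 + p)² (K(p) = (p - 3)² = (-3 + p)²)
t = 16 (t = ((-2)²)² = 4² = 16)
P(t)*(K(5)*(-17)) = 6*((-3 + 5)²*(-17)) = 6*(2²*(-17)) = 6*(4*(-17)) = 6*(-68) = -408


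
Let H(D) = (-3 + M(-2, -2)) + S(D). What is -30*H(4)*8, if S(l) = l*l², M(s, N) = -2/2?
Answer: -14400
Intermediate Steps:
M(s, N) = -1 (M(s, N) = -2*½ = -1)
S(l) = l³
H(D) = -4 + D³ (H(D) = (-3 - 1) + D³ = -4 + D³)
-30*H(4)*8 = -30*(-4 + 4³)*8 = -30*(-4 + 64)*8 = -30*60*8 = -1800*8 = -14400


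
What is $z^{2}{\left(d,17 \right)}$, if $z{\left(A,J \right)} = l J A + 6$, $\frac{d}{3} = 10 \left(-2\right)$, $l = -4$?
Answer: $16695396$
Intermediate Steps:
$d = -60$ ($d = 3 \cdot 10 \left(-2\right) = 3 \left(-20\right) = -60$)
$z{\left(A,J \right)} = 6 - 4 A J$ ($z{\left(A,J \right)} = - 4 J A + 6 = - 4 A J + 6 = 6 - 4 A J$)
$z^{2}{\left(d,17 \right)} = \left(6 - \left(-240\right) 17\right)^{2} = \left(6 + 4080\right)^{2} = 4086^{2} = 16695396$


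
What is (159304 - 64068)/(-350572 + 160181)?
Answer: -95236/190391 ≈ -0.50021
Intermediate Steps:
(159304 - 64068)/(-350572 + 160181) = 95236/(-190391) = 95236*(-1/190391) = -95236/190391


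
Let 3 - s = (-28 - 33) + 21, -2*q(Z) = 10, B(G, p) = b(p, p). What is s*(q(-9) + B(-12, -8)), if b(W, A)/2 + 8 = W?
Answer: -1591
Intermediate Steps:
b(W, A) = -16 + 2*W
B(G, p) = -16 + 2*p
q(Z) = -5 (q(Z) = -1/2*10 = -5)
s = 43 (s = 3 - ((-28 - 33) + 21) = 3 - (-61 + 21) = 3 - 1*(-40) = 3 + 40 = 43)
s*(q(-9) + B(-12, -8)) = 43*(-5 + (-16 + 2*(-8))) = 43*(-5 + (-16 - 16)) = 43*(-5 - 32) = 43*(-37) = -1591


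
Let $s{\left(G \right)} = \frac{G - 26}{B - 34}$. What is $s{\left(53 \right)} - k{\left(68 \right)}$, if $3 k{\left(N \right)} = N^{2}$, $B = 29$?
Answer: $- \frac{23201}{15} \approx -1546.7$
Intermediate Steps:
$k{\left(N \right)} = \frac{N^{2}}{3}$
$s{\left(G \right)} = \frac{26}{5} - \frac{G}{5}$ ($s{\left(G \right)} = \frac{G - 26}{29 - 34} = \frac{-26 + G}{-5} = \left(-26 + G\right) \left(- \frac{1}{5}\right) = \frac{26}{5} - \frac{G}{5}$)
$s{\left(53 \right)} - k{\left(68 \right)} = \left(\frac{26}{5} - \frac{53}{5}\right) - \frac{68^{2}}{3} = \left(\frac{26}{5} - \frac{53}{5}\right) - \frac{1}{3} \cdot 4624 = - \frac{27}{5} - \frac{4624}{3} = - \frac{23201}{15}$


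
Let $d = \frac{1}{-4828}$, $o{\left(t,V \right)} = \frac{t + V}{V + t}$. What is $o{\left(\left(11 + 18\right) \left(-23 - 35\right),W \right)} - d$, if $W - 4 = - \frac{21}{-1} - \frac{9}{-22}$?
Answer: $\frac{4829}{4828} \approx 1.0002$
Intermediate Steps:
$W = \frac{559}{22}$ ($W = 4 - \left(-21 - \frac{9}{22}\right) = 4 - - \frac{471}{22} = 4 + \left(21 + \frac{9}{22}\right) = 4 + \frac{471}{22} = \frac{559}{22} \approx 25.409$)
$o{\left(t,V \right)} = 1$ ($o{\left(t,V \right)} = \frac{V + t}{V + t} = 1$)
$d = - \frac{1}{4828} \approx -0.00020713$
$o{\left(\left(11 + 18\right) \left(-23 - 35\right),W \right)} - d = 1 - - \frac{1}{4828} = 1 + \frac{1}{4828} = \frac{4829}{4828}$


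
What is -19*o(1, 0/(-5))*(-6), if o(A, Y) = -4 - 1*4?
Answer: -912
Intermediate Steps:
o(A, Y) = -8 (o(A, Y) = -4 - 4 = -8)
-19*o(1, 0/(-5))*(-6) = -19*(-8)*(-6) = 152*(-6) = -912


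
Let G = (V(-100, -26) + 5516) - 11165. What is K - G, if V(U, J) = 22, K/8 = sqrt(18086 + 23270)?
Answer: 5627 + 112*sqrt(211) ≈ 7253.9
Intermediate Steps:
K = 112*sqrt(211) (K = 8*sqrt(18086 + 23270) = 8*sqrt(41356) = 8*(14*sqrt(211)) = 112*sqrt(211) ≈ 1626.9)
G = -5627 (G = (22 + 5516) - 11165 = 5538 - 11165 = -5627)
K - G = 112*sqrt(211) - 1*(-5627) = 112*sqrt(211) + 5627 = 5627 + 112*sqrt(211)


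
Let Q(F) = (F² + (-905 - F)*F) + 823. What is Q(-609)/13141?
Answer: 551968/13141 ≈ 42.003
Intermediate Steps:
Q(F) = 823 + F² + F*(-905 - F) (Q(F) = (F² + F*(-905 - F)) + 823 = 823 + F² + F*(-905 - F))
Q(-609)/13141 = (823 - 905*(-609))/13141 = (823 + 551145)*(1/13141) = 551968*(1/13141) = 551968/13141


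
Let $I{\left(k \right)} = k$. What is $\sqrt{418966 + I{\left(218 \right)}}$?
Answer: $12 \sqrt{2911} \approx 647.44$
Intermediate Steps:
$\sqrt{418966 + I{\left(218 \right)}} = \sqrt{418966 + 218} = \sqrt{419184} = 12 \sqrt{2911}$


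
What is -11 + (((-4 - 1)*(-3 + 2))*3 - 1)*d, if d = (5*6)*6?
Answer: 2509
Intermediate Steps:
d = 180 (d = 30*6 = 180)
-11 + (((-4 - 1)*(-3 + 2))*3 - 1)*d = -11 + (((-4 - 1)*(-3 + 2))*3 - 1)*180 = -11 + (-5*(-1)*3 - 1)*180 = -11 + (5*3 - 1)*180 = -11 + (15 - 1)*180 = -11 + 14*180 = -11 + 2520 = 2509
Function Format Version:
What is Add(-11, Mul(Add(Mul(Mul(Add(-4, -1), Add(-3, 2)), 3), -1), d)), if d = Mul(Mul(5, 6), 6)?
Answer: 2509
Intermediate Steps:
d = 180 (d = Mul(30, 6) = 180)
Add(-11, Mul(Add(Mul(Mul(Add(-4, -1), Add(-3, 2)), 3), -1), d)) = Add(-11, Mul(Add(Mul(Mul(Add(-4, -1), Add(-3, 2)), 3), -1), 180)) = Add(-11, Mul(Add(Mul(Mul(-5, -1), 3), -1), 180)) = Add(-11, Mul(Add(Mul(5, 3), -1), 180)) = Add(-11, Mul(Add(15, -1), 180)) = Add(-11, Mul(14, 180)) = Add(-11, 2520) = 2509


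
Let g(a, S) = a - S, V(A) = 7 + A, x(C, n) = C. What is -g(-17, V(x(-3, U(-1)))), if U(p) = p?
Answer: 21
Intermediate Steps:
-g(-17, V(x(-3, U(-1)))) = -(-17 - (7 - 3)) = -(-17 - 1*4) = -(-17 - 4) = -1*(-21) = 21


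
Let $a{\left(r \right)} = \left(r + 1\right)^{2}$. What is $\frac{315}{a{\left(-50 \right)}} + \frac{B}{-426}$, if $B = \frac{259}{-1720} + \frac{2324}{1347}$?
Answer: $\frac{43162419199}{338532027120} \approx 0.1275$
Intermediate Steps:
$B = \frac{3648407}{2316840}$ ($B = 259 \left(- \frac{1}{1720}\right) + 2324 \cdot \frac{1}{1347} = - \frac{259}{1720} + \frac{2324}{1347} = \frac{3648407}{2316840} \approx 1.5747$)
$a{\left(r \right)} = \left(1 + r\right)^{2}$
$\frac{315}{a{\left(-50 \right)}} + \frac{B}{-426} = \frac{315}{\left(1 - 50\right)^{2}} + \frac{3648407}{2316840 \left(-426\right)} = \frac{315}{\left(-49\right)^{2}} + \frac{3648407}{2316840} \left(- \frac{1}{426}\right) = \frac{315}{2401} - \frac{3648407}{986973840} = 315 \cdot \frac{1}{2401} - \frac{3648407}{986973840} = \frac{45}{343} - \frac{3648407}{986973840} = \frac{43162419199}{338532027120}$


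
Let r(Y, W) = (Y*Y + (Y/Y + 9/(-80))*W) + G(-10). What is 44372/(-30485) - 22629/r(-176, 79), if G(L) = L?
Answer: -165358355908/75690871165 ≈ -2.1847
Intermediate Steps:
r(Y, W) = -10 + Y² + 71*W/80 (r(Y, W) = (Y*Y + (Y/Y + 9/(-80))*W) - 10 = (Y² + (1 + 9*(-1/80))*W) - 10 = (Y² + (1 - 9/80)*W) - 10 = (Y² + 71*W/80) - 10 = -10 + Y² + 71*W/80)
44372/(-30485) - 22629/r(-176, 79) = 44372/(-30485) - 22629/(-10 + (-176)² + (71/80)*79) = 44372*(-1/30485) - 22629/(-10 + 30976 + 5609/80) = -44372/30485 - 22629/2482889/80 = -44372/30485 - 22629*80/2482889 = -44372/30485 - 1810320/2482889 = -165358355908/75690871165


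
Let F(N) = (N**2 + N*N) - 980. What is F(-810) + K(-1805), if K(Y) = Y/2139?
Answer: 2804697775/2139 ≈ 1.3112e+6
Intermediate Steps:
F(N) = -980 + 2*N**2 (F(N) = (N**2 + N**2) - 980 = 2*N**2 - 980 = -980 + 2*N**2)
K(Y) = Y/2139 (K(Y) = Y*(1/2139) = Y/2139)
F(-810) + K(-1805) = (-980 + 2*(-810)**2) + (1/2139)*(-1805) = (-980 + 2*656100) - 1805/2139 = (-980 + 1312200) - 1805/2139 = 1311220 - 1805/2139 = 2804697775/2139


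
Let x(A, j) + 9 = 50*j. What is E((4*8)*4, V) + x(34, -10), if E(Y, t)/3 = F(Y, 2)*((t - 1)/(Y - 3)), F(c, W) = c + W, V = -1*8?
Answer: -13427/25 ≈ -537.08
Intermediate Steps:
V = -8
x(A, j) = -9 + 50*j
F(c, W) = W + c
E(Y, t) = 3*(-1 + t)*(2 + Y)/(-3 + Y) (E(Y, t) = 3*((2 + Y)*((t - 1)/(Y - 3))) = 3*((2 + Y)*((-1 + t)/(-3 + Y))) = 3*((-1 + t)*(2 + Y)/(-3 + Y)) = 3*(-1 + t)*(2 + Y)/(-3 + Y))
E((4*8)*4, V) + x(34, -10) = 3*(-1 - 8)*(2 + (4*8)*4)/(-3 + (4*8)*4) + (-9 + 50*(-10)) = 3*(-9)*(2 + 32*4)/(-3 + 32*4) + (-9 - 500) = 3*(-9)*(2 + 128)/(-3 + 128) - 509 = 3*(-9)*130/125 - 509 = 3*(1/125)*(-9)*130 - 509 = -702/25 - 509 = -13427/25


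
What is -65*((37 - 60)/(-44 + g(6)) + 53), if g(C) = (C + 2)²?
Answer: -13481/4 ≈ -3370.3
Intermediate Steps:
g(C) = (2 + C)²
-65*((37 - 60)/(-44 + g(6)) + 53) = -65*((37 - 60)/(-44 + (2 + 6)²) + 53) = -65*(-23/(-44 + 8²) + 53) = -65*(-23/(-44 + 64) + 53) = -65*(-23/20 + 53) = -65*1037/20 = -13481/4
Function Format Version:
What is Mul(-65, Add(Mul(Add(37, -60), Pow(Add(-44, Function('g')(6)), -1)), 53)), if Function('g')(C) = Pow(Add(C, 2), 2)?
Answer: Rational(-13481, 4) ≈ -3370.3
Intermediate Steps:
Function('g')(C) = Pow(Add(2, C), 2)
Mul(-65, Add(Mul(Add(37, -60), Pow(Add(-44, Function('g')(6)), -1)), 53)) = Mul(-65, Add(Mul(Add(37, -60), Pow(Add(-44, Pow(Add(2, 6), 2)), -1)), 53)) = Mul(-65, Add(Mul(-23, Pow(Add(-44, Pow(8, 2)), -1)), 53)) = Mul(-65, Add(Mul(-23, Pow(Add(-44, 64), -1)), 53)) = Mul(-65, Add(Mul(-23, Pow(20, -1)), 53)) = Mul(-65, Add(Mul(-23, Rational(1, 20)), 53)) = Mul(-65, Add(Rational(-23, 20), 53)) = Mul(-65, Rational(1037, 20)) = Rational(-13481, 4)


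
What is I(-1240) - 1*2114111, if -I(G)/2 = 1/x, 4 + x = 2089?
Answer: -4407921437/2085 ≈ -2.1141e+6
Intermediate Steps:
x = 2085 (x = -4 + 2089 = 2085)
I(G) = -2/2085
I(-1240) - 1*2114111 = -2/2085 - 1*2114111 = -2/2085 - 2114111 = -4407921437/2085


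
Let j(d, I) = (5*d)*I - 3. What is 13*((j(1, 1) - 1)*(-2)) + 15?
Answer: -11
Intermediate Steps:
j(d, I) = -3 + 5*I*d (j(d, I) = 5*I*d - 3 = -3 + 5*I*d)
13*((j(1, 1) - 1)*(-2)) + 15 = 13*(((-3 + 5*1*1) - 1)*(-2)) + 15 = 13*(((-3 + 5) - 1)*(-2)) + 15 = 13*((2 - 1)*(-2)) + 15 = 13*(1*(-2)) + 15 = 13*(-2) + 15 = -26 + 15 = -11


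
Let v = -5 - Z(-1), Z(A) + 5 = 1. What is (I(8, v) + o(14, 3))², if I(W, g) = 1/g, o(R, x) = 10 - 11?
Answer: 4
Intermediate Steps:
Z(A) = -4 (Z(A) = -5 + 1 = -4)
o(R, x) = -1
v = -1 (v = -5 - 1*(-4) = -5 + 4 = -1)
I(W, g) = 1/g
(I(8, v) + o(14, 3))² = (1/(-1) - 1)² = (-1 - 1)² = (-2)² = 4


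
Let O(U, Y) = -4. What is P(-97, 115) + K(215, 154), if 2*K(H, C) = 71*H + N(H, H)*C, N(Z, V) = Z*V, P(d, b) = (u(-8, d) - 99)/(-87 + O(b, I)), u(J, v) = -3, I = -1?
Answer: 649186469/182 ≈ 3.5670e+6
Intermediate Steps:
P(d, b) = 102/91 (P(d, b) = (-3 - 99)/(-87 - 4) = -102/(-91) = -102*(-1/91) = 102/91)
N(Z, V) = V*Z
K(H, C) = 71*H/2 + C*H²/2 (K(H, C) = (71*H + (H*H)*C)/2 = (71*H + H²*C)/2 = (71*H + C*H²)/2 = 71*H/2 + C*H²/2)
P(-97, 115) + K(215, 154) = 102/91 + (½)*215*(71 + 154*215) = 102/91 + (½)*215*(71 + 33110) = 102/91 + (½)*215*33181 = 102/91 + 7133915/2 = 649186469/182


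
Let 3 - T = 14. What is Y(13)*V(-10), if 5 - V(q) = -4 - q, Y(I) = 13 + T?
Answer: -2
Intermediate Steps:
T = -11 (T = 3 - 1*14 = 3 - 14 = -11)
Y(I) = 2 (Y(I) = 13 - 11 = 2)
V(q) = 9 + q (V(q) = 5 - (-4 - q) = 5 + (4 + q) = 9 + q)
Y(13)*V(-10) = 2*(9 - 10) = 2*(-1) = -2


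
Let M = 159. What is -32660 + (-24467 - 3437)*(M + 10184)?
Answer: -288643732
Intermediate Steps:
-32660 + (-24467 - 3437)*(M + 10184) = -32660 + (-24467 - 3437)*(159 + 10184) = -32660 - 27904*10343 = -32660 - 288611072 = -288643732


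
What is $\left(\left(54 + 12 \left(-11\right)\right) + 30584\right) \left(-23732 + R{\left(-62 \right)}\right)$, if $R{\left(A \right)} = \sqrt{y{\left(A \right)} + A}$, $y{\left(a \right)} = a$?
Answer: $-723968392 + 61012 i \sqrt{31} \approx -7.2397 \cdot 10^{8} + 3.397 \cdot 10^{5} i$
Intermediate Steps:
$R{\left(A \right)} = \sqrt{2} \sqrt{A}$ ($R{\left(A \right)} = \sqrt{A + A} = \sqrt{2 A} = \sqrt{2} \sqrt{A}$)
$\left(\left(54 + 12 \left(-11\right)\right) + 30584\right) \left(-23732 + R{\left(-62 \right)}\right) = \left(\left(54 + 12 \left(-11\right)\right) + 30584\right) \left(-23732 + \sqrt{2} \sqrt{-62}\right) = \left(\left(54 - 132\right) + 30584\right) \left(-23732 + \sqrt{2} i \sqrt{62}\right) = \left(-78 + 30584\right) \left(-23732 + 2 i \sqrt{31}\right) = 30506 \left(-23732 + 2 i \sqrt{31}\right) = -723968392 + 61012 i \sqrt{31}$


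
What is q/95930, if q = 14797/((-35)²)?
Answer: 14797/117514250 ≈ 0.00012592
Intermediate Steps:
q = 14797/1225 ≈ 12.079
q/95930 = (14797/1225)/95930 = (14797/1225)*(1/95930) = 14797/117514250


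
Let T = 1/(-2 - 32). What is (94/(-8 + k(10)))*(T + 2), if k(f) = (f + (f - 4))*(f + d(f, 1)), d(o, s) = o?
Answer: 3149/5304 ≈ 0.59370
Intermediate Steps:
T = -1/34 (T = 1/(-34) = -1/34 ≈ -0.029412)
k(f) = 2*f*(-4 + 2*f) (k(f) = (f + (f - 4))*(f + f) = (f + (-4 + f))*(2*f) = (-4 + 2*f)*(2*f) = 2*f*(-4 + 2*f))
(94/(-8 + k(10)))*(T + 2) = (94/(-8 + 4*10*(-2 + 10)))*(-1/34 + 2) = (94/(-8 + 4*10*8))*(67/34) = (94/(-8 + 320))*(67/34) = (94/312)*(67/34) = ((1/312)*94)*(67/34) = (47/156)*(67/34) = 3149/5304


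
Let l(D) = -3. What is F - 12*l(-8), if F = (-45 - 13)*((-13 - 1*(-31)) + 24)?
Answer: -2400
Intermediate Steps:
F = -2436 (F = -58*((-13 + 31) + 24) = -58*(18 + 24) = -58*42 = -2436)
F - 12*l(-8) = -2436 - 12*(-3) = -2436 + 36 = -2400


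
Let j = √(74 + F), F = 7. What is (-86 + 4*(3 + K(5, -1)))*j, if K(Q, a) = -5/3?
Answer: -726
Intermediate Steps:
K(Q, a) = -5/3 (K(Q, a) = -5*⅓ = -5/3)
j = 9 (j = √(74 + 7) = √81 = 9)
(-86 + 4*(3 + K(5, -1)))*j = (-86 + 4*(3 - 5/3))*9 = (-86 + 4*(4/3))*9 = (-86 + 16/3)*9 = -242/3*9 = -726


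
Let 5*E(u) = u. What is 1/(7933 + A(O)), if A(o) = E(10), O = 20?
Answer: 1/7935 ≈ 0.00012602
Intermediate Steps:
E(u) = u/5
A(o) = 2 (A(o) = (1/5)*10 = 2)
1/(7933 + A(O)) = 1/(7933 + 2) = 1/7935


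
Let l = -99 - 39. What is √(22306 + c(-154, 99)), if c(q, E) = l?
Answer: 2*√5542 ≈ 148.89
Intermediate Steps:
l = -138
c(q, E) = -138
√(22306 + c(-154, 99)) = √(22306 - 138) = √22168 = 2*√5542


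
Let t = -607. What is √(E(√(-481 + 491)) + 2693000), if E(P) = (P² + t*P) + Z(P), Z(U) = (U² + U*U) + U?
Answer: √(2693030 - 606*√10) ≈ 1640.5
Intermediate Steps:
Z(U) = U + 2*U² (Z(U) = (U² + U²) + U = 2*U² + U = U + 2*U²)
E(P) = P² - 607*P + P*(1 + 2*P) (E(P) = (P² - 607*P) + P*(1 + 2*P) = P² - 607*P + P*(1 + 2*P))
√(E(√(-481 + 491)) + 2693000) = √(3*√(-481 + 491)*(-202 + √(-481 + 491)) + 2693000) = √(3*√10*(-202 + √10) + 2693000) = √(2693000 + 3*√10*(-202 + √10))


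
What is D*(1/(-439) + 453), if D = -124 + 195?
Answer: 14119486/439 ≈ 32163.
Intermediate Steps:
D = 71
D*(1/(-439) + 453) = 71*(1/(-439) + 453) = 71*(-1/439 + 453) = 71*(198866/439) = 14119486/439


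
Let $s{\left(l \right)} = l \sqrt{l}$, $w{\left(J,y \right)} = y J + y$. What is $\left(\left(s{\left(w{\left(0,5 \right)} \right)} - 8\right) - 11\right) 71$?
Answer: $-1349 + 355 \sqrt{5} \approx -555.2$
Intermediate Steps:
$w{\left(J,y \right)} = y + J y$ ($w{\left(J,y \right)} = J y + y = y + J y$)
$s{\left(l \right)} = l^{\frac{3}{2}}$
$\left(\left(s{\left(w{\left(0,5 \right)} \right)} - 8\right) - 11\right) 71 = \left(\left(\left(5 \left(1 + 0\right)\right)^{\frac{3}{2}} - 8\right) - 11\right) 71 = \left(\left(\left(5 \cdot 1\right)^{\frac{3}{2}} - 8\right) - 11\right) 71 = \left(\left(5^{\frac{3}{2}} - 8\right) - 11\right) 71 = \left(\left(5 \sqrt{5} - 8\right) - 11\right) 71 = \left(\left(-8 + 5 \sqrt{5}\right) - 11\right) 71 = \left(-19 + 5 \sqrt{5}\right) 71 = -1349 + 355 \sqrt{5}$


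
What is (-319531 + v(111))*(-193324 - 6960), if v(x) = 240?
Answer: 63948878644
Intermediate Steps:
(-319531 + v(111))*(-193324 - 6960) = (-319531 + 240)*(-193324 - 6960) = -319291*(-200284) = 63948878644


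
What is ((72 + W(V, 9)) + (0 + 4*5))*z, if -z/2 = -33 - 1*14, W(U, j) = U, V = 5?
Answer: 9118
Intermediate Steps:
z = 94 (z = -2*(-33 - 1*14) = -2*(-33 - 14) = -2*(-47) = 94)
((72 + W(V, 9)) + (0 + 4*5))*z = ((72 + 5) + (0 + 4*5))*94 = (77 + (0 + 20))*94 = (77 + 20)*94 = 97*94 = 9118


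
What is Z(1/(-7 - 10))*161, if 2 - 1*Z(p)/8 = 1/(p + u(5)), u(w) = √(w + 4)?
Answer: 53452/25 ≈ 2138.1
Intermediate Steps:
u(w) = √(4 + w)
Z(p) = 16 - 8/(3 + p) (Z(p) = 16 - 8/(p + √(4 + 5)) = 16 - 8/(p + √9) = 16 - 8/(p + 3) = 16 - 8/(3 + p))
Z(1/(-7 - 10))*161 = (8*(5 + 2/(-7 - 10))/(3 + 1/(-7 - 10)))*161 = (8*(5 + 2/(-17))/(3 + 1/(-17)))*161 = (8*(5 + 2*(-1/17))/(3 - 1/17))*161 = (8*(5 - 2/17)/(50/17))*161 = (8*(17/50)*(83/17))*161 = (332/25)*161 = 53452/25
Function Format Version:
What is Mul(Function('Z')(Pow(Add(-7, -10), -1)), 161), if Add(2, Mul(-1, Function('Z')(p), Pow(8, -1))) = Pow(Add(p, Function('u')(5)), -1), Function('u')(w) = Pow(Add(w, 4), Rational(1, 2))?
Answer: Rational(53452, 25) ≈ 2138.1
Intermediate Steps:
Function('u')(w) = Pow(Add(4, w), Rational(1, 2))
Function('Z')(p) = Add(16, Mul(-8, Pow(Add(3, p), -1))) (Function('Z')(p) = Add(16, Mul(-8, Pow(Add(p, Pow(Add(4, 5), Rational(1, 2))), -1))) = Add(16, Mul(-8, Pow(Add(p, Pow(9, Rational(1, 2))), -1))) = Add(16, Mul(-8, Pow(Add(p, 3), -1))) = Add(16, Mul(-8, Pow(Add(3, p), -1))))
Mul(Function('Z')(Pow(Add(-7, -10), -1)), 161) = Mul(Mul(8, Pow(Add(3, Pow(Add(-7, -10), -1)), -1), Add(5, Mul(2, Pow(Add(-7, -10), -1)))), 161) = Mul(Mul(8, Pow(Add(3, Pow(-17, -1)), -1), Add(5, Mul(2, Pow(-17, -1)))), 161) = Mul(Mul(8, Pow(Add(3, Rational(-1, 17)), -1), Add(5, Mul(2, Rational(-1, 17)))), 161) = Mul(Mul(8, Pow(Rational(50, 17), -1), Add(5, Rational(-2, 17))), 161) = Mul(Mul(8, Rational(17, 50), Rational(83, 17)), 161) = Mul(Rational(332, 25), 161) = Rational(53452, 25)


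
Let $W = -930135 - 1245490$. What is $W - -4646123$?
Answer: $2470498$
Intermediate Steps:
$W = -2175625$ ($W = -930135 - 1245490 = -2175625$)
$W - -4646123 = -2175625 - -4646123 = -2175625 + 4646123 = 2470498$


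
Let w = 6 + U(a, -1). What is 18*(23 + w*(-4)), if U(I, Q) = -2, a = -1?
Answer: 126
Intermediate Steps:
w = 4 (w = 6 - 2 = 4)
18*(23 + w*(-4)) = 18*(23 + 4*(-4)) = 18*(23 - 16) = 18*7 = 126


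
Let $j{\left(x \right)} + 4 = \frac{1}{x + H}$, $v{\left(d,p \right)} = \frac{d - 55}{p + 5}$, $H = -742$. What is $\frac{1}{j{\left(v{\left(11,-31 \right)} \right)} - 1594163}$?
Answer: $- \frac{9624}{15342263221} \approx -6.2729 \cdot 10^{-7}$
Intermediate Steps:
$v{\left(d,p \right)} = \frac{-55 + d}{5 + p}$
$j{\left(x \right)} = -4 + \frac{1}{-742 + x}$ ($j{\left(x \right)} = -4 + \frac{1}{x - 742} = -4 + \frac{1}{-742 + x}$)
$\frac{1}{j{\left(v{\left(11,-31 \right)} \right)} - 1594163} = \frac{1}{\frac{2969 - 4 \frac{-55 + 11}{5 - 31}}{-742 + \frac{-55 + 11}{5 - 31}} - 1594163} = \frac{1}{\frac{2969 - 4 \frac{1}{-26} \left(-44\right)}{-742 + \frac{1}{-26} \left(-44\right)} - 1594163} = \frac{1}{\frac{2969 - 4 \left(\left(- \frac{1}{26}\right) \left(-44\right)\right)}{-742 - - \frac{22}{13}} - 1594163} = \frac{1}{\frac{2969 - \frac{88}{13}}{-742 + \frac{22}{13}} - 1594163} = \frac{1}{\frac{2969 - \frac{88}{13}}{- \frac{9624}{13}} - 1594163} = \frac{1}{\left(- \frac{13}{9624}\right) \frac{38509}{13} - 1594163} = \frac{1}{- \frac{38509}{9624} - 1594163} = \frac{1}{- \frac{15342263221}{9624}} = - \frac{9624}{15342263221}$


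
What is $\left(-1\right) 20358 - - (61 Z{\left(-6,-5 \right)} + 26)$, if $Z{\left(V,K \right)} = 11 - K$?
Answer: $-19356$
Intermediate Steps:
$\left(-1\right) 20358 - - (61 Z{\left(-6,-5 \right)} + 26) = \left(-1\right) 20358 - - (61 \left(11 - -5\right) + 26) = -20358 - - (61 \left(11 + 5\right) + 26) = -20358 - - (61 \cdot 16 + 26) = -20358 - - (976 + 26) = -20358 - \left(-1\right) 1002 = -20358 - -1002 = -20358 + 1002 = -19356$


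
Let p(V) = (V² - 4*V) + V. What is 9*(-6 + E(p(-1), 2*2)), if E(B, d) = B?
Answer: -18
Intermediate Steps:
p(V) = V² - 3*V
9*(-6 + E(p(-1), 2*2)) = 9*(-6 - (-3 - 1)) = 9*(-6 - 1*(-4)) = 9*(-6 + 4) = 9*(-2) = -18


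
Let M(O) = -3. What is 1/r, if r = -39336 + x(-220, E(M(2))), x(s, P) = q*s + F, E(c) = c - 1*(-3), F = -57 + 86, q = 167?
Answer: -1/76047 ≈ -1.3150e-5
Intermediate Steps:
F = 29
E(c) = 3 + c (E(c) = c + 3 = 3 + c)
x(s, P) = 29 + 167*s (x(s, P) = 167*s + 29 = 29 + 167*s)
r = -76047 (r = -39336 + (29 + 167*(-220)) = -39336 + (29 - 36740) = -39336 - 36711 = -76047)
1/r = 1/(-76047) = -1/76047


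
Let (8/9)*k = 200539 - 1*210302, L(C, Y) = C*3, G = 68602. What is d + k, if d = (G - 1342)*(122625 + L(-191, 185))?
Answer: 65673652293/8 ≈ 8.2092e+9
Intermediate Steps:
L(C, Y) = 3*C
k = -87867/8 (k = 9*(200539 - 1*210302)/8 = 9*(200539 - 210302)/8 = (9/8)*(-9763) = -87867/8 ≈ -10983.)
d = 8209217520 (d = (68602 - 1342)*(122625 + 3*(-191)) = 67260*(122625 - 573) = 67260*122052 = 8209217520)
d + k = 8209217520 - 87867/8 = 65673652293/8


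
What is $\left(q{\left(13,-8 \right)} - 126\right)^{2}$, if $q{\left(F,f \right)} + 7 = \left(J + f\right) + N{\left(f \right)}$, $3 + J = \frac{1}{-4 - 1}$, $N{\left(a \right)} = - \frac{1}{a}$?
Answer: $\frac{33212169}{1600} \approx 20758.0$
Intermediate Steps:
$J = - \frac{16}{5}$ ($J = -3 + \frac{1}{-4 - 1} = -3 + \frac{1}{-5} = -3 - \frac{1}{5} = - \frac{16}{5} \approx -3.2$)
$q{\left(F,f \right)} = - \frac{51}{5} + f - \frac{1}{f}$ ($q{\left(F,f \right)} = -7 - \left(\frac{16}{5} + \frac{1}{f} - f\right) = - \frac{51}{5} + f - \frac{1}{f}$)
$\left(q{\left(13,-8 \right)} - 126\right)^{2} = \left(\left(- \frac{51}{5} - 8 - \frac{1}{-8}\right) - 126\right)^{2} = \left(\left(- \frac{51}{5} - 8 - - \frac{1}{8}\right) - 126\right)^{2} = \left(\left(- \frac{51}{5} - 8 + \frac{1}{8}\right) - 126\right)^{2} = \left(- \frac{723}{40} - 126\right)^{2} = \left(- \frac{5763}{40}\right)^{2} = \frac{33212169}{1600}$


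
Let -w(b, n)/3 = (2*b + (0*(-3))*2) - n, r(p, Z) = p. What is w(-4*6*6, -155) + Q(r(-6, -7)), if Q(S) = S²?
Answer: 435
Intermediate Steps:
w(b, n) = -6*b + 3*n (w(b, n) = -3*((2*b + (0*(-3))*2) - n) = -3*((2*b + 0*2) - n) = -3*((2*b + 0) - n) = -3*(2*b - n) = -3*(-n + 2*b) = -6*b + 3*n)
w(-4*6*6, -155) + Q(r(-6, -7)) = (-6*(-4*6)*6 + 3*(-155)) + (-6)² = (-(-144)*6 - 465) + 36 = (-6*(-144) - 465) + 36 = (864 - 465) + 36 = 399 + 36 = 435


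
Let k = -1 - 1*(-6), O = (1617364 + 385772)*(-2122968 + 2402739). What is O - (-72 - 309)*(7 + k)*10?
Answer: 560419407576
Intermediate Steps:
O = 560419361856 (O = 2003136*279771 = 560419361856)
k = 5 (k = -1 + 6 = 5)
O - (-72 - 309)*(7 + k)*10 = 560419361856 - (-72 - 309)*(7 + 5)*10 = 560419361856 - (-381)*12*10 = 560419361856 - (-381)*120 = 560419361856 - 1*(-45720) = 560419361856 + 45720 = 560419407576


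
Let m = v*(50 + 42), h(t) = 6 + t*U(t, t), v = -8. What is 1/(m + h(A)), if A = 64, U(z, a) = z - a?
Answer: -1/730 ≈ -0.0013699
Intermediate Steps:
h(t) = 6 (h(t) = 6 + t*(t - t) = 6 + t*0 = 6 + 0 = 6)
m = -736 (m = -8*(50 + 42) = -8*92 = -736)
1/(m + h(A)) = 1/(-736 + 6) = 1/(-730) = -1/730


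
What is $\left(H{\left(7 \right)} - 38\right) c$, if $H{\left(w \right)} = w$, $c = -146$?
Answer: $4526$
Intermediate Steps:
$\left(H{\left(7 \right)} - 38\right) c = \left(7 - 38\right) \left(-146\right) = \left(-31\right) \left(-146\right) = 4526$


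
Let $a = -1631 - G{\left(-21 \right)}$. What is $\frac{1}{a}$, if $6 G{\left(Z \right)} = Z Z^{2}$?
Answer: $- \frac{2}{175} \approx -0.011429$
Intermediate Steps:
$G{\left(Z \right)} = \frac{Z^{3}}{6}$ ($G{\left(Z \right)} = \frac{Z Z^{2}}{6} = \frac{Z^{3}}{6}$)
$a = - \frac{175}{2}$ ($a = -1631 - \frac{\left(-21\right)^{3}}{6} = -1631 - \frac{1}{6} \left(-9261\right) = -1631 - - \frac{3087}{2} = -1631 + \frac{3087}{2} = - \frac{175}{2} \approx -87.5$)
$\frac{1}{a} = \frac{1}{- \frac{175}{2}} = - \frac{2}{175}$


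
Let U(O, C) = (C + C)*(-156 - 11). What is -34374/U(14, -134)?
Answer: -17187/22378 ≈ -0.76803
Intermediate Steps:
U(O, C) = -334*C (U(O, C) = (2*C)*(-167) = -334*C)
-34374/U(14, -134) = -34374/((-334*(-134))) = -34374/44756 = -34374*1/44756 = -17187/22378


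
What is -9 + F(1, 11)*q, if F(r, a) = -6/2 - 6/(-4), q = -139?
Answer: 399/2 ≈ 199.50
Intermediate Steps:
F(r, a) = -3/2 (F(r, a) = -6*½ - 6*(-¼) = -3 + 3/2 = -3/2)
-9 + F(1, 11)*q = -9 - 3/2*(-139) = -9 + 417/2 = 399/2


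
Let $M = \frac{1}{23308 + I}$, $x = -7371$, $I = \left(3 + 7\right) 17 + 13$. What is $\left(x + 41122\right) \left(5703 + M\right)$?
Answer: $\frac{4521593591674}{23491} \approx 1.9248 \cdot 10^{8}$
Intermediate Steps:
$I = 183$ ($I = 10 \cdot 17 + 13 = 170 + 13 = 183$)
$M = \frac{1}{23491}$ ($M = \frac{1}{23308 + 183} = \frac{1}{23491} \approx 4.2569 \cdot 10^{-5}$)
$\left(x + 41122\right) \left(5703 + M\right) = \left(-7371 + 41122\right) \left(5703 + \frac{1}{23491}\right) = 33751 \cdot \frac{133969174}{23491} = \frac{4521593591674}{23491}$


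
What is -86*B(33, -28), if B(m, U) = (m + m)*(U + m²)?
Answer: -6022236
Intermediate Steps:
B(m, U) = 2*m*(U + m²) (B(m, U) = (2*m)*(U + m²) = 2*m*(U + m²))
-86*B(33, -28) = -172*33*(-28 + 33²) = -172*33*(-28 + 1089) = -172*33*1061 = -86*70026 = -6022236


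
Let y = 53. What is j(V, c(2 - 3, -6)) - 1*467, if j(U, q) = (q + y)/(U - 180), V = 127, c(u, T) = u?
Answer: -24803/53 ≈ -467.98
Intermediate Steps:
j(U, q) = (53 + q)/(-180 + U) (j(U, q) = (q + 53)/(U - 180) = (53 + q)/(-180 + U))
j(V, c(2 - 3, -6)) - 1*467 = (53 + (2 - 3))/(-180 + 127) - 1*467 = (53 - 1)/(-53) - 467 = -1/53*52 - 467 = -52/53 - 467 = -24803/53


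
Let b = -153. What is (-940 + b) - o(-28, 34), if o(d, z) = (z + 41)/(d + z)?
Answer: -2211/2 ≈ -1105.5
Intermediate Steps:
o(d, z) = (41 + z)/(d + z)
(-940 + b) - o(-28, 34) = (-940 - 153) - (41 + 34)/(-28 + 34) = -1093 - 75/6 = -1093 - 1*25/2 = -1093 - 25/2 = -2211/2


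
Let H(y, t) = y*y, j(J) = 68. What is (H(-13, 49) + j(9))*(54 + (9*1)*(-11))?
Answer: -10665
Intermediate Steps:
H(y, t) = y²
(H(-13, 49) + j(9))*(54 + (9*1)*(-11)) = ((-13)² + 68)*(54 + (9*1)*(-11)) = (169 + 68)*(54 + 9*(-11)) = 237*(54 - 99) = 237*(-45) = -10665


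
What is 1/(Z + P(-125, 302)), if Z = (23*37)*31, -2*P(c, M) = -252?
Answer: 1/26507 ≈ 3.7726e-5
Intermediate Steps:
P(c, M) = 126 (P(c, M) = -1/2*(-252) = 126)
Z = 26381 (Z = 851*31 = 26381)
1/(Z + P(-125, 302)) = 1/(26381 + 126) = 1/26507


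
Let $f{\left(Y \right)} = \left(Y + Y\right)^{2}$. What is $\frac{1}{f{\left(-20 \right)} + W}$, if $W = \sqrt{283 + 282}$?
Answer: $\frac{320}{511887} - \frac{\sqrt{565}}{2559435} \approx 0.00061585$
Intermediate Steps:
$f{\left(Y \right)} = 4 Y^{2}$ ($f{\left(Y \right)} = \left(2 Y\right)^{2} = 4 Y^{2}$)
$W = \sqrt{565} \approx 23.77$
$\frac{1}{f{\left(-20 \right)} + W} = \frac{1}{4 \left(-20\right)^{2} + \sqrt{565}} = \frac{1}{4 \cdot 400 + \sqrt{565}} = \frac{1}{1600 + \sqrt{565}}$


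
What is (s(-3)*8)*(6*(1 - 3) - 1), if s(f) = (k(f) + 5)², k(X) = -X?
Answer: -6656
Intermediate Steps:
s(f) = (5 - f)² (s(f) = (-f + 5)² = (5 - f)²)
(s(-3)*8)*(6*(1 - 3) - 1) = ((-5 - 3)²*8)*(6*(1 - 3) - 1) = ((-8)²*8)*(6*(-2) - 1) = (64*8)*(-12 - 1) = 512*(-13) = -6656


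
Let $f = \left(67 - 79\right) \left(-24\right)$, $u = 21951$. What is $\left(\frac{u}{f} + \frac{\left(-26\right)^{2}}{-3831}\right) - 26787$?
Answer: $- \frac{3274549727}{122592} \approx -26711.0$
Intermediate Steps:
$f = 288$ ($f = \left(-12\right) \left(-24\right) = 288$)
$\left(\frac{u}{f} + \frac{\left(-26\right)^{2}}{-3831}\right) - 26787 = \left(\frac{21951}{288} + \frac{\left(-26\right)^{2}}{-3831}\right) - 26787 = \left(21951 \cdot \frac{1}{288} + 676 \left(- \frac{1}{3831}\right)\right) - 26787 = \left(\frac{2439}{32} - \frac{676}{3831}\right) - 26787 = \frac{9322177}{122592} - 26787 = - \frac{3274549727}{122592}$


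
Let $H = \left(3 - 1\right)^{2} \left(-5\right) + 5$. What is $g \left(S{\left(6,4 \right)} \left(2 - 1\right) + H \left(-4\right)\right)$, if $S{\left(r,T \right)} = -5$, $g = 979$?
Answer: $53845$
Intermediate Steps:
$H = -15$ ($H = 2^{2} \left(-5\right) + 5 = 4 \left(-5\right) + 5 = -20 + 5 = -15$)
$g \left(S{\left(6,4 \right)} \left(2 - 1\right) + H \left(-4\right)\right) = 979 \left(- 5 \left(2 - 1\right) - -60\right) = 979 \left(\left(-5\right) 1 + 60\right) = 979 \left(-5 + 60\right) = 979 \cdot 55 = 53845$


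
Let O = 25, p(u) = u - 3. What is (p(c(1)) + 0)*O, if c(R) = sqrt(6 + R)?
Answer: -75 + 25*sqrt(7) ≈ -8.8562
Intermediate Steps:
p(u) = -3 + u
(p(c(1)) + 0)*O = ((-3 + sqrt(6 + 1)) + 0)*25 = ((-3 + sqrt(7)) + 0)*25 = (-3 + sqrt(7))*25 = -75 + 25*sqrt(7)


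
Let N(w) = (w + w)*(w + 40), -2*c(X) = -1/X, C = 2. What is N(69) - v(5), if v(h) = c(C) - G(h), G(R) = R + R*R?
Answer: 60287/4 ≈ 15072.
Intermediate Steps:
G(R) = R + R**2
c(X) = 1/(2*X) (c(X) = -(-1)/(2*X) = 1/(2*X))
N(w) = 2*w*(40 + w) (N(w) = (2*w)*(40 + w) = 2*w*(40 + w))
v(h) = 1/4 - h*(1 + h) (v(h) = (1/2)/2 - h*(1 + h) = (1/2)*(1/2) - h*(1 + h) = 1/4 - h*(1 + h))
N(69) - v(5) = 2*69*(40 + 69) - (1/4 - 1*5 - 1*5**2) = 2*69*109 - (1/4 - 5 - 1*25) = 15042 - (1/4 - 5 - 25) = 15042 - 1*(-119/4) = 15042 + 119/4 = 60287/4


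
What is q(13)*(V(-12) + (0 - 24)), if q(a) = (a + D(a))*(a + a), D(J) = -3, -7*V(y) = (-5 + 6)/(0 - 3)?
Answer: -130780/21 ≈ -6227.6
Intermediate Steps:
V(y) = 1/21 (V(y) = -(-5 + 6)/(7*(0 - 3)) = -1/(7*(-3)) = -(-1)/(7*3) = -⅐*(-⅓) = 1/21)
q(a) = 2*a*(-3 + a) (q(a) = (a - 3)*(a + a) = (-3 + a)*(2*a) = 2*a*(-3 + a))
q(13)*(V(-12) + (0 - 24)) = (2*13*(-3 + 13))*(1/21 + (0 - 24)) = (2*13*10)*(1/21 - 24) = 260*(-503/21) = -130780/21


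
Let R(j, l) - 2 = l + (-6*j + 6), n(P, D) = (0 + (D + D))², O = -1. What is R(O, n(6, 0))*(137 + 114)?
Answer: 3514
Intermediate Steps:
n(P, D) = 4*D² (n(P, D) = (0 + 2*D)² = (2*D)² = 4*D²)
R(j, l) = 8 + l - 6*j (R(j, l) = 2 + (l + (-6*j + 6)) = 2 + (l + (6 - 6*j)) = 2 + (6 + l - 6*j) = 8 + l - 6*j)
R(O, n(6, 0))*(137 + 114) = (8 + 4*0² - 6*(-1))*(137 + 114) = (8 + 4*0 + 6)*251 = (8 + 0 + 6)*251 = 14*251 = 3514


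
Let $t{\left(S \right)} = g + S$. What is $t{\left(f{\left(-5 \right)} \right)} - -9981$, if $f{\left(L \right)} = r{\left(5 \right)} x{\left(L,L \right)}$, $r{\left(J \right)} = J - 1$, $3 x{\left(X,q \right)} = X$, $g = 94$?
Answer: $\frac{30205}{3} \approx 10068.0$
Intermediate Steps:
$x{\left(X,q \right)} = \frac{X}{3}$
$r{\left(J \right)} = -1 + J$
$f{\left(L \right)} = \frac{4 L}{3}$ ($f{\left(L \right)} = \left(-1 + 5\right) \frac{L}{3} = 4 \frac{L}{3} = \frac{4 L}{3}$)
$t{\left(S \right)} = 94 + S$
$t{\left(f{\left(-5 \right)} \right)} - -9981 = \left(94 + \frac{4}{3} \left(-5\right)\right) - -9981 = \left(94 - \frac{20}{3}\right) + 9981 = \frac{262}{3} + 9981 = \frac{30205}{3}$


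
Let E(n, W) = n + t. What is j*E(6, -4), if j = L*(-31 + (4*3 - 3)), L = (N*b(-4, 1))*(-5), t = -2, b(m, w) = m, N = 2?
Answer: -3520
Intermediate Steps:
L = 40 (L = (2*(-4))*(-5) = -8*(-5) = 40)
E(n, W) = -2 + n (E(n, W) = n - 2 = -2 + n)
j = -880 (j = 40*(-31 + (4*3 - 3)) = 40*(-31 + (12 - 3)) = 40*(-31 + 9) = 40*(-22) = -880)
j*E(6, -4) = -880*(-2 + 6) = -880*4 = -3520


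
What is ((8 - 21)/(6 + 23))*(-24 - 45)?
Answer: 897/29 ≈ 30.931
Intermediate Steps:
((8 - 21)/(6 + 23))*(-24 - 45) = -13/29*(-69) = 897/29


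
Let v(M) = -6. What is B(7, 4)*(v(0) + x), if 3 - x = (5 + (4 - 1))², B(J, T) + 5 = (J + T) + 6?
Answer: -804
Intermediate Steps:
B(J, T) = 1 + J + T (B(J, T) = -5 + ((J + T) + 6) = -5 + (6 + J + T) = 1 + J + T)
x = -61 (x = 3 - (5 + (4 - 1))² = 3 - (5 + 3)² = 3 - 1*8² = 3 - 1*64 = 3 - 64 = -61)
B(7, 4)*(v(0) + x) = (1 + 7 + 4)*(-6 - 61) = 12*(-67) = -804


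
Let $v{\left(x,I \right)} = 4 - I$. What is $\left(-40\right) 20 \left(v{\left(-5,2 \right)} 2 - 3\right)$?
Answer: $-800$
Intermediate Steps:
$\left(-40\right) 20 \left(v{\left(-5,2 \right)} 2 - 3\right) = \left(-40\right) 20 \left(\left(4 - 2\right) 2 - 3\right) = - 800 \left(\left(4 - 2\right) 2 - 3\right) = - 800 \left(2 \cdot 2 - 3\right) = - 800 \left(4 - 3\right) = \left(-800\right) 1 = -800$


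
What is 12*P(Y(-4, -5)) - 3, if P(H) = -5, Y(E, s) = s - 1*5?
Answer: -63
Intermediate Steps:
Y(E, s) = -5 + s (Y(E, s) = s - 5 = -5 + s)
12*P(Y(-4, -5)) - 3 = 12*(-5) - 3 = -60 - 3 = -63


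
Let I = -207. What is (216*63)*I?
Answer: -2816856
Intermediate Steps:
(216*63)*I = (216*63)*(-207) = 13608*(-207) = -2816856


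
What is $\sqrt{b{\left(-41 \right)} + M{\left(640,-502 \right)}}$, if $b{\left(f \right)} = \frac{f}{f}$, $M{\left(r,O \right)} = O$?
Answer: $i \sqrt{501} \approx 22.383 i$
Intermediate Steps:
$b{\left(f \right)} = 1$
$\sqrt{b{\left(-41 \right)} + M{\left(640,-502 \right)}} = \sqrt{1 - 502} = \sqrt{-501} = i \sqrt{501}$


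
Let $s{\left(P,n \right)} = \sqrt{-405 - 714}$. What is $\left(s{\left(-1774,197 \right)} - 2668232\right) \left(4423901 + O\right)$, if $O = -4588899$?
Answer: $440252943536 - 164998 i \sqrt{1119} \approx 4.4025 \cdot 10^{11} - 5.5194 \cdot 10^{6} i$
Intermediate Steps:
$s{\left(P,n \right)} = i \sqrt{1119}$ ($s{\left(P,n \right)} = \sqrt{-1119} = i \sqrt{1119}$)
$\left(s{\left(-1774,197 \right)} - 2668232\right) \left(4423901 + O\right) = \left(i \sqrt{1119} - 2668232\right) \left(4423901 - 4588899\right) = \left(-2668232 + i \sqrt{1119}\right) \left(-164998\right) = 440252943536 - 164998 i \sqrt{1119}$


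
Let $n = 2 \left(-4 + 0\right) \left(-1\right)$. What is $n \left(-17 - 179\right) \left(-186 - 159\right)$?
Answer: $540960$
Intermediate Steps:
$n = 8$ ($n = 2 \left(-4\right) \left(-1\right) = \left(-8\right) \left(-1\right) = 8$)
$n \left(-17 - 179\right) \left(-186 - 159\right) = 8 \left(-17 - 179\right) \left(-186 - 159\right) = 8 \left(\left(-196\right) \left(-345\right)\right) = 8 \cdot 67620 = 540960$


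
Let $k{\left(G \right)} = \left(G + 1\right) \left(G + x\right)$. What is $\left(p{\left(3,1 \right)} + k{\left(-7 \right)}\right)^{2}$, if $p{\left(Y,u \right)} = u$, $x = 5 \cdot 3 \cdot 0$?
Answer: $1849$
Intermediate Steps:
$x = 0$ ($x = 15 \cdot 0 = 0$)
$k{\left(G \right)} = G \left(1 + G\right)$ ($k{\left(G \right)} = \left(G + 1\right) \left(G + 0\right) = \left(1 + G\right) G = G \left(1 + G\right)$)
$\left(p{\left(3,1 \right)} + k{\left(-7 \right)}\right)^{2} = \left(1 - 7 \left(1 - 7\right)\right)^{2} = \left(1 - -42\right)^{2} = \left(1 + 42\right)^{2} = 43^{2} = 1849$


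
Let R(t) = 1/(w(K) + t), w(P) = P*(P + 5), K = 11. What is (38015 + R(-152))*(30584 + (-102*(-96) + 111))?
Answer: 36938759807/24 ≈ 1.5391e+9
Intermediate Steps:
w(P) = P*(5 + P)
R(t) = 1/(176 + t) (R(t) = 1/(11*(5 + 11) + t) = 1/(11*16 + t) = 1/(176 + t))
(38015 + R(-152))*(30584 + (-102*(-96) + 111)) = (38015 + 1/(176 - 152))*(30584 + (-102*(-96) + 111)) = (38015 + 1/24)*(30584 + (9792 + 111)) = (38015 + 1/24)*(30584 + 9903) = (912361/24)*40487 = 36938759807/24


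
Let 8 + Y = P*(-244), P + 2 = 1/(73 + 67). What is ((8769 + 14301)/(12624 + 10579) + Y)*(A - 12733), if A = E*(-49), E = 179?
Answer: -1195629978624/116015 ≈ -1.0306e+7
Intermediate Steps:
P = -279/140 (P = -2 + 1/(73 + 67) = -2 + 1/140 = -279/140 ≈ -1.9929)
Y = 16739/35 (Y = -8 - 279/140*(-244) = -8 + 17019/35 = 16739/35 ≈ 478.26)
A = -8771 (A = 179*(-49) = -8771)
((8769 + 14301)/(12624 + 10579) + Y)*(A - 12733) = ((8769 + 14301)/(12624 + 10579) + 16739/35)*(-8771 - 12733) = (23070/23203 + 16739/35)*(-21504) = (389202467/812105)*(-21504) = -1195629978624/116015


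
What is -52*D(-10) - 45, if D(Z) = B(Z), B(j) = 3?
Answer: -201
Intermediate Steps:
D(Z) = 3
-52*D(-10) - 45 = -52*3 - 45 = -156 - 45 = -201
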